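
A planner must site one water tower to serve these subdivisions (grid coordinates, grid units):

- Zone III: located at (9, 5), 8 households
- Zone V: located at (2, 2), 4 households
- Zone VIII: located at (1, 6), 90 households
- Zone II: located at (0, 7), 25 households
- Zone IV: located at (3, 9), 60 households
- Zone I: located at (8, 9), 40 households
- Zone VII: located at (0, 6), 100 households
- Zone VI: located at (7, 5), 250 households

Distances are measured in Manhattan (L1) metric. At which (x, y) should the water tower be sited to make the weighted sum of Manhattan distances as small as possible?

(7, 6)

Manhattan distance separates: Σwᵢ(|x−xᵢ|+|y−yᵢ|) = Σwᵢ|x−xᵢ| + Σwᵢ|y−yᵢ|, so x and y are optimised independently as 1-D weighted medians.
Total weight W = 577; half = 288.5.
x-coordinate, sorted with cumulative weight:
  x=0 (Zone II, w=25) cum 25
  x=0 (Zone VII, w=100) cum 125
  x=1 (Zone VIII, w=90) cum 215
  x=2 (Zone V, w=4) cum 219
  x=3 (Zone IV, w=60) cum 279
  x=7 (Zone VI, w=250) cum 529  ← median
  x=8 (Zone I, w=40) cum 569
  x=9 (Zone III, w=8) cum 577
⇒ x* = 7
y-coordinate, sorted with cumulative weight:
  y=2 (Zone V, w=4) cum 4
  y=5 (Zone III, w=8) cum 12
  y=5 (Zone VI, w=250) cum 262
  y=6 (Zone VIII, w=90) cum 352  ← median
  y=6 (Zone VII, w=100) cum 452
  y=7 (Zone II, w=25) cum 477
  y=9 (Zone IV, w=60) cum 537
  y=9 (Zone I, w=40) cum 577
⇒ y* = 6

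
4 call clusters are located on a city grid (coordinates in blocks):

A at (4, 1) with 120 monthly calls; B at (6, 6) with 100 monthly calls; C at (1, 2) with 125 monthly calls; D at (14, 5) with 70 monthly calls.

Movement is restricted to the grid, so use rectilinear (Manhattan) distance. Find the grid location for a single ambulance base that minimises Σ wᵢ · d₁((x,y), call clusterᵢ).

(4, 2)

Manhattan distance separates: Σwᵢ(|x−xᵢ|+|y−yᵢ|) = Σwᵢ|x−xᵢ| + Σwᵢ|y−yᵢ|, so x and y are optimised independently as 1-D weighted medians.
Total weight W = 415; half = 207.5.
x-coordinate, sorted with cumulative weight:
  x=1 (C, w=125) cum 125
  x=4 (A, w=120) cum 245  ← median
  x=6 (B, w=100) cum 345
  x=14 (D, w=70) cum 415
⇒ x* = 4
y-coordinate, sorted with cumulative weight:
  y=1 (A, w=120) cum 120
  y=2 (C, w=125) cum 245  ← median
  y=5 (D, w=70) cum 315
  y=6 (B, w=100) cum 415
⇒ y* = 2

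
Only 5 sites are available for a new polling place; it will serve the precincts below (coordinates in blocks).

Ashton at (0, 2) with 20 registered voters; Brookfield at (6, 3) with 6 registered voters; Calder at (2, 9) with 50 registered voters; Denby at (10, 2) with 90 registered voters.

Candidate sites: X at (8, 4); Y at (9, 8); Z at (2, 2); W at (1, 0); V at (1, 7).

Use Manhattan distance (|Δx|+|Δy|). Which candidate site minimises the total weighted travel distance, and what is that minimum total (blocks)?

X, total 1128 blocks

Total weighted distance at each candidate:
  X (8, 4): total = 1128
  Y (9, 8): total = 1378
  Z (2, 2): total = 1140
  W (1, 0): total = 1598
  V (1, 7): total = 1584
Minimum is at X with total 1128 blocks.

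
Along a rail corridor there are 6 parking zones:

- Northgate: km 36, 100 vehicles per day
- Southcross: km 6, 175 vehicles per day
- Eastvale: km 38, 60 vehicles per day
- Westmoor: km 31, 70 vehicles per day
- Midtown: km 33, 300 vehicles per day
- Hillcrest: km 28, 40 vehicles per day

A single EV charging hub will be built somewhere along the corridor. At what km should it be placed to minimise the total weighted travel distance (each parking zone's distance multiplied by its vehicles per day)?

x = 33

For a sum of weighted absolute distances on a line, the optimum is the weighted median (not the mean). Total weight W = 745; half-weight = 372.5.
Sort by position and accumulate weight:
  km 6 (Southcross, w=175) → cum 175
  km 28 (Hillcrest, w=40) → cum 215
  km 31 (Westmoor, w=70) → cum 285
  km 33 (Midtown, w=300) → cum 585  ≥ 372.5 → median here
  km 36 (Northgate, w=100) → cum 685
  km 38 (Eastvale, w=60) → cum 745
Optimal location: km 33.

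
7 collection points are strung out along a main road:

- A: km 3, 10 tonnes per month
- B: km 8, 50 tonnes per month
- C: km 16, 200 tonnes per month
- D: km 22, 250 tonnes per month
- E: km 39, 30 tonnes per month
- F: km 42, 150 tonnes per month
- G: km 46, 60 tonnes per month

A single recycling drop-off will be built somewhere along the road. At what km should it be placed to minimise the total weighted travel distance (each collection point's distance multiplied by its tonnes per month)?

x = 22

For a sum of weighted absolute distances on a line, the optimum is the weighted median (not the mean). Total weight W = 750; half-weight = 375.
Sort by position and accumulate weight:
  km 3 (A, w=10) → cum 10
  km 8 (B, w=50) → cum 60
  km 16 (C, w=200) → cum 260
  km 22 (D, w=250) → cum 510  ≥ 375 → median here
  km 39 (E, w=30) → cum 540
  km 42 (F, w=150) → cum 690
  km 46 (G, w=60) → cum 750
Optimal location: km 22.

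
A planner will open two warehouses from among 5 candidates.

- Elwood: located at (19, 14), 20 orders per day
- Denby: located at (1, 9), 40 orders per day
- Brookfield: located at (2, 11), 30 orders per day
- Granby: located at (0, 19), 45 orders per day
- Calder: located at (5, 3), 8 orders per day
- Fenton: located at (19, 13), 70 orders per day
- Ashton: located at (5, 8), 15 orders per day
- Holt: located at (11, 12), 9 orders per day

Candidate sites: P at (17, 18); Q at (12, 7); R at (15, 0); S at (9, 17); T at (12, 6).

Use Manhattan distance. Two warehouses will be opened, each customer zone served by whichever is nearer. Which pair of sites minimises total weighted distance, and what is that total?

Evaluate every pair (each demand assigned to the nearer of the two):
  {P, S}: total = 2537
  {P, Q}: total = 2622
  {P, T}: total = 2708
  {Q, S}: total = 2837
  {S, T}: total = 2963
  {R, S}: total = 3127
  {Q, T}: total = 3464
  {Q, R}: total = 3472
  {P, R}: total = 3482
  {R, T}: total = 3693
Best pair: {P, S} with total 2537.

{P, S}, total 2537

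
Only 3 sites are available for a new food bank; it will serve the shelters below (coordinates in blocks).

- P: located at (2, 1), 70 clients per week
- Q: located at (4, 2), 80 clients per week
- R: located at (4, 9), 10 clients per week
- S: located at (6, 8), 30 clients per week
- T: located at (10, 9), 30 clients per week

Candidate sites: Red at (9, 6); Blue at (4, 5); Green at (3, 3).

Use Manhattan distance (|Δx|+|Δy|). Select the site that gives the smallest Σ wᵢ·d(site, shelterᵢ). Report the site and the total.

Green, total 1070 blocks

Total weighted distance at each candidate:
  Red (9, 6): total = 1910
  Blue (4, 5): total = 1150
  Green (3, 3): total = 1070
Minimum is at Green with total 1070 blocks.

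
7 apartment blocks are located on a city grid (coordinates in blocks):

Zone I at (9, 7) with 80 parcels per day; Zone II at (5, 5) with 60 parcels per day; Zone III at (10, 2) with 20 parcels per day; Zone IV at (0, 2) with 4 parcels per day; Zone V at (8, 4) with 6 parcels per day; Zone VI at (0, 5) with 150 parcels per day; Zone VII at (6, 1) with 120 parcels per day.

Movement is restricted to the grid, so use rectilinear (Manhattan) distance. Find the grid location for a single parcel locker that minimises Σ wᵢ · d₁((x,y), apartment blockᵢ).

Manhattan distance separates: Σwᵢ(|x−xᵢ|+|y−yᵢ|) = Σwᵢ|x−xᵢ| + Σwᵢ|y−yᵢ|, so x and y are optimised independently as 1-D weighted medians.
Total weight W = 440; half = 220.
x-coordinate, sorted with cumulative weight:
  x=0 (Zone IV, w=4) cum 4
  x=0 (Zone VI, w=150) cum 154
  x=5 (Zone II, w=60) cum 214
  x=6 (Zone VII, w=120) cum 334  ← median
  x=8 (Zone V, w=6) cum 340
  x=9 (Zone I, w=80) cum 420
  x=10 (Zone III, w=20) cum 440
⇒ x* = 6
y-coordinate, sorted with cumulative weight:
  y=1 (Zone VII, w=120) cum 120
  y=2 (Zone III, w=20) cum 140
  y=2 (Zone IV, w=4) cum 144
  y=4 (Zone V, w=6) cum 150
  y=5 (Zone II, w=60) cum 210
  y=5 (Zone VI, w=150) cum 360  ← median
  y=7 (Zone I, w=80) cum 440
⇒ y* = 5

(6, 5)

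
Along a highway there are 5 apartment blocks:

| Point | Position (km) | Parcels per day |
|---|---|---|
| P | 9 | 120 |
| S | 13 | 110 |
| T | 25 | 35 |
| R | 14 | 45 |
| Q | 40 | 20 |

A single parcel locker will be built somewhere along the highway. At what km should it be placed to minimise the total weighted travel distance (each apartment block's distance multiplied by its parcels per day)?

x = 13

For a sum of weighted absolute distances on a line, the optimum is the weighted median (not the mean). Total weight W = 330; half-weight = 165.
Sort by position and accumulate weight:
  km 9 (P, w=120) → cum 120
  km 13 (S, w=110) → cum 230  ≥ 165 → median here
  km 14 (R, w=45) → cum 275
  km 25 (T, w=35) → cum 310
  km 40 (Q, w=20) → cum 330
Optimal location: km 13.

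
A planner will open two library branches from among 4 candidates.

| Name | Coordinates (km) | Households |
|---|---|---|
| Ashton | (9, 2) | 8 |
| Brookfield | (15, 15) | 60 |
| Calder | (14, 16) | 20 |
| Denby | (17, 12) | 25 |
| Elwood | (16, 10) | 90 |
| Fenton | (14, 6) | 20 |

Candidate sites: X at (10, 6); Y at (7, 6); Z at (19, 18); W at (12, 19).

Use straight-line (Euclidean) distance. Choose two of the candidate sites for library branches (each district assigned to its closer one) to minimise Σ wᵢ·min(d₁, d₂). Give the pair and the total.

{X, Z}, total 1327.8

Evaluate every pair (each demand assigned to the nearer of the two):
  {X, Z}: total = 1327.8
  {X, W}: total = 1349.2
  {Y, Z}: total = 1510.6
  {Y, W}: total = 1649.3
  {Z, W}: total = 1697.3
  {X, Y}: total = 1825.6
Best pair: {X, Z} with total 1327.8.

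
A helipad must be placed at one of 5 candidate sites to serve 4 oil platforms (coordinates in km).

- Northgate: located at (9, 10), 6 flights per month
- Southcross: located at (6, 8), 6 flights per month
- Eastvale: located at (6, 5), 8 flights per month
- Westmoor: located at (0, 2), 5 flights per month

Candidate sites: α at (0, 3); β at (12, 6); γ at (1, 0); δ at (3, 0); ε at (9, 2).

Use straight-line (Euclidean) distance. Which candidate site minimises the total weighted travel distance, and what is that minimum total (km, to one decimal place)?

Total weighted distance at each candidate:
  α (0, 3): total = 170.9
  β (12, 6): total = 179.9
  γ (1, 0): total = 201.2
  δ (3, 0): total = 185.9
  ε (9, 2): total = 167.2
Minimum is at ε with total 167.2 km.

ε, total 167.2 km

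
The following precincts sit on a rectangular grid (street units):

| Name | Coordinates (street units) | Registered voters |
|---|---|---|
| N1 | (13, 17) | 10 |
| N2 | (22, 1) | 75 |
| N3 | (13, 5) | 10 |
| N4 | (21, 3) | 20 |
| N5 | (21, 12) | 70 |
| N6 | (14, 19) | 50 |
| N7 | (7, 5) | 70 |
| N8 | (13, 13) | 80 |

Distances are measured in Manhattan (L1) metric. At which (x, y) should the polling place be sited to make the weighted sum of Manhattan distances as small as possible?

(14, 12)

Manhattan distance separates: Σwᵢ(|x−xᵢ|+|y−yᵢ|) = Σwᵢ|x−xᵢ| + Σwᵢ|y−yᵢ|, so x and y are optimised independently as 1-D weighted medians.
Total weight W = 385; half = 192.5.
x-coordinate, sorted with cumulative weight:
  x=7 (N7, w=70) cum 70
  x=13 (N1, w=10) cum 80
  x=13 (N3, w=10) cum 90
  x=13 (N8, w=80) cum 170
  x=14 (N6, w=50) cum 220  ← median
  x=21 (N4, w=20) cum 240
  x=21 (N5, w=70) cum 310
  x=22 (N2, w=75) cum 385
⇒ x* = 14
y-coordinate, sorted with cumulative weight:
  y=1 (N2, w=75) cum 75
  y=3 (N4, w=20) cum 95
  y=5 (N3, w=10) cum 105
  y=5 (N7, w=70) cum 175
  y=12 (N5, w=70) cum 245  ← median
  y=13 (N8, w=80) cum 325
  y=17 (N1, w=10) cum 335
  y=19 (N6, w=50) cum 385
⇒ y* = 12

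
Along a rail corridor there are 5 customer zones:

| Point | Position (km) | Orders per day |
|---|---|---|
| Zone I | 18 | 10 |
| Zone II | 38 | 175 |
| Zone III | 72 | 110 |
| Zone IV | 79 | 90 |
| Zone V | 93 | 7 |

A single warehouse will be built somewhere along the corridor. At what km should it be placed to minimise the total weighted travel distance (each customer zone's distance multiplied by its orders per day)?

x = 72

For a sum of weighted absolute distances on a line, the optimum is the weighted median (not the mean). Total weight W = 392; half-weight = 196.
Sort by position and accumulate weight:
  km 18 (Zone I, w=10) → cum 10
  km 38 (Zone II, w=175) → cum 185
  km 72 (Zone III, w=110) → cum 295  ≥ 196 → median here
  km 79 (Zone IV, w=90) → cum 385
  km 93 (Zone V, w=7) → cum 392
Optimal location: km 72.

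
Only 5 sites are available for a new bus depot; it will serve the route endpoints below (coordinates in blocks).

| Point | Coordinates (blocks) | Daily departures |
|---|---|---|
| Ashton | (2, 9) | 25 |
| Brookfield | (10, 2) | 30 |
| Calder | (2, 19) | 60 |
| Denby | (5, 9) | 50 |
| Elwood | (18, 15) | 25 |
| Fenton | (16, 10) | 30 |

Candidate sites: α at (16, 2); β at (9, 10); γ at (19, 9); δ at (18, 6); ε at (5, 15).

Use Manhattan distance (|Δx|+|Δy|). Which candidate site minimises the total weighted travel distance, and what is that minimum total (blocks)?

β, total 2240 blocks

Total weighted distance at each candidate:
  α (16, 2): total = 4080
  β (9, 10): total = 2240
  γ (19, 9): total = 3520
  δ (18, 6): total = 3780
  ε (5, 15): total = 2290
Minimum is at β with total 2240 blocks.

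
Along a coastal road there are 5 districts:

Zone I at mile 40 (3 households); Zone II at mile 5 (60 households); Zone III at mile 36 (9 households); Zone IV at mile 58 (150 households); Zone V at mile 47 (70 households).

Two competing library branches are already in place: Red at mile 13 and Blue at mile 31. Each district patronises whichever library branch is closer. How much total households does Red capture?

The indifferent point is the midpoint (13+31)/2 = 22; districts left of it (closer to Red at 13) go to Red, those right go to Blue.
  Zone II at 5 (w=60) → Red
  Zone III at 36 (w=9) → Blue
  Zone I at 40 (w=3) → Blue
  Zone V at 47 (w=70) → Blue
  Zone IV at 58 (w=150) → Blue
Red captures 60; Blue captures 232.

60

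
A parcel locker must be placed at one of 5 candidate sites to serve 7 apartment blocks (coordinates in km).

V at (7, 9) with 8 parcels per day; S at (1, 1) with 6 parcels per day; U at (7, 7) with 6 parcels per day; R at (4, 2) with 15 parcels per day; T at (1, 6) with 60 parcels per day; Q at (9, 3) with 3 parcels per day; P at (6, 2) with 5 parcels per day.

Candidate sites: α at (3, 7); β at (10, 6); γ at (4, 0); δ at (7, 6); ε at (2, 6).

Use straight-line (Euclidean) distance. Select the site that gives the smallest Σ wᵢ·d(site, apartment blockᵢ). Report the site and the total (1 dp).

Total weighted distance at each candidate:
  α (3, 7): total = 359.2
  β (10, 6): total = 800.6
  γ (4, 0): total = 604.7
  δ (7, 6): total = 543.3
  ε (2, 6): total = 286.0
Minimum is at ε with total 286.0 km.

ε, total 286.0 km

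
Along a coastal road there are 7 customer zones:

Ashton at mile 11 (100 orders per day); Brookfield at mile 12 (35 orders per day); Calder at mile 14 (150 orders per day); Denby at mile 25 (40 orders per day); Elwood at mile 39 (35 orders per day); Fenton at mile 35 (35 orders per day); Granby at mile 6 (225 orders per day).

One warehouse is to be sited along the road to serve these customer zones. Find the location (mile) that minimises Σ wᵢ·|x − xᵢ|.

For a sum of weighted absolute distances on a line, the optimum is the weighted median (not the mean). Total weight W = 620; half-weight = 310.
Sort by position and accumulate weight:
  mile 6 (Granby, w=225) → cum 225
  mile 11 (Ashton, w=100) → cum 325  ≥ 310 → median here
  mile 12 (Brookfield, w=35) → cum 360
  mile 14 (Calder, w=150) → cum 510
  mile 25 (Denby, w=40) → cum 550
  mile 35 (Fenton, w=35) → cum 585
  mile 39 (Elwood, w=35) → cum 620
Optimal location: mile 11.

x = 11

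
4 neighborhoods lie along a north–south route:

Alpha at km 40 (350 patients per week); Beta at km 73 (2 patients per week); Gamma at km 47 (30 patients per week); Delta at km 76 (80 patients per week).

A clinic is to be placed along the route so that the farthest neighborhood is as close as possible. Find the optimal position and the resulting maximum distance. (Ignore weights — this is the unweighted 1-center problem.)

location 58, max distance 18

The 1-center on a line is the midpoint of the two extreme points: leftmost at 40, rightmost at 76.
Optimal location = (40 + 76)/2 = 58; maximum distance = (76 − 40)/2 = 18.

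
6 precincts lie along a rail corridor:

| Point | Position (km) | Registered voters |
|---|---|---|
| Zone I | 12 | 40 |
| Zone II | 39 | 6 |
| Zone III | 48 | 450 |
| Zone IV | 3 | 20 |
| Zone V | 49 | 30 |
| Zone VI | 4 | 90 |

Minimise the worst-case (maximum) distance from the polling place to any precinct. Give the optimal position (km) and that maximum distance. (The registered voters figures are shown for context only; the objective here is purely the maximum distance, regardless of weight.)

The 1-center on a line is the midpoint of the two extreme points: leftmost at 3, rightmost at 49.
Optimal location = (3 + 49)/2 = 26; maximum distance = (49 − 3)/2 = 23.

location 26, max distance 23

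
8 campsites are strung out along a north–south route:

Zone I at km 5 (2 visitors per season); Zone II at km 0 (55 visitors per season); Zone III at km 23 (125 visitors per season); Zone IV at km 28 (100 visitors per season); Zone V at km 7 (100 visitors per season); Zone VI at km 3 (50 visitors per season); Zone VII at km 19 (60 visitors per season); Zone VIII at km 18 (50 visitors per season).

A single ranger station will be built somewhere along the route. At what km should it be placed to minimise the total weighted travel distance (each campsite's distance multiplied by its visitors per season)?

x = 19

For a sum of weighted absolute distances on a line, the optimum is the weighted median (not the mean). Total weight W = 542; half-weight = 271.
Sort by position and accumulate weight:
  km 0 (Zone II, w=55) → cum 55
  km 3 (Zone VI, w=50) → cum 105
  km 5 (Zone I, w=2) → cum 107
  km 7 (Zone V, w=100) → cum 207
  km 18 (Zone VIII, w=50) → cum 257
  km 19 (Zone VII, w=60) → cum 317  ≥ 271 → median here
  km 23 (Zone III, w=125) → cum 442
  km 28 (Zone IV, w=100) → cum 542
Optimal location: km 19.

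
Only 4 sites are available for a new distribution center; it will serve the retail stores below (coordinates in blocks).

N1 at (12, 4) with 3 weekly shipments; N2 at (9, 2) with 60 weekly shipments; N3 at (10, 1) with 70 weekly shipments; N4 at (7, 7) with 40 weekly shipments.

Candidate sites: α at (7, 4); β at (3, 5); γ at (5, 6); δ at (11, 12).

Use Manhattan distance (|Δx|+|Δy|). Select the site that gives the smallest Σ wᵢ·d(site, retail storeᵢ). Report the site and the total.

Total weighted distance at each candidate:
  α (7, 4): total = 795
  β (3, 5): total = 1580
  γ (5, 6): total = 1327
  δ (11, 12): total = 1947
Minimum is at α with total 795 blocks.

α, total 795 blocks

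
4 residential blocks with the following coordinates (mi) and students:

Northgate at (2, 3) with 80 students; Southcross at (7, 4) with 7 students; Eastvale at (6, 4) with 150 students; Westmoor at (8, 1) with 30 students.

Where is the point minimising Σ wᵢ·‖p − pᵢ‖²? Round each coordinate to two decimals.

The minimiser of Σwᵢ‖p−pᵢ‖² is the weighted centroid p* = (Σwᵢpᵢ)/(Σwᵢ).
Σwᵢ = 267.
Σwᵢxᵢ = 80·2 + 7·7 + 150·6 + 30·8 = 1349.
Σwᵢyᵢ = 80·3 + 7·4 + 150·4 + 30·1 = 898.
x* = 1349/267 = 5.05, y* = 898/267 = 3.36.

(5.05, 3.36)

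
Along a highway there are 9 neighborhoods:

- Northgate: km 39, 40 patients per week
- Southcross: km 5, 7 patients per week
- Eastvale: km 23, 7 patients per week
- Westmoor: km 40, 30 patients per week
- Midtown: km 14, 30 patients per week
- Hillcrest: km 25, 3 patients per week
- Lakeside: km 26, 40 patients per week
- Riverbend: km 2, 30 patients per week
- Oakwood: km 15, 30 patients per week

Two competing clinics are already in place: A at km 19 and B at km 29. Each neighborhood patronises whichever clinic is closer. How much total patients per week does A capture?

104

The indifferent point is the midpoint (19+29)/2 = 24; neighborhoods left of it (closer to A at 19) go to A, those right go to B.
  Riverbend at 2 (w=30) → A
  Southcross at 5 (w=7) → A
  Midtown at 14 (w=30) → A
  Oakwood at 15 (w=30) → A
  Eastvale at 23 (w=7) → A
  Hillcrest at 25 (w=3) → B
  Lakeside at 26 (w=40) → B
  Northgate at 39 (w=40) → B
  Westmoor at 40 (w=30) → B
A captures 104; B captures 113.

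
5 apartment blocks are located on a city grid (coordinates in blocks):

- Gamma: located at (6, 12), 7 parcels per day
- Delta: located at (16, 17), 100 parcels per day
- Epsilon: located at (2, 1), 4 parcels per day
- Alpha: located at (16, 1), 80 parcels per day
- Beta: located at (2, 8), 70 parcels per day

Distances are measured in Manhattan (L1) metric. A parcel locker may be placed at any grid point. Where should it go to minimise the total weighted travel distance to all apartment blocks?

(16, 8)

Manhattan distance separates: Σwᵢ(|x−xᵢ|+|y−yᵢ|) = Σwᵢ|x−xᵢ| + Σwᵢ|y−yᵢ|, so x and y are optimised independently as 1-D weighted medians.
Total weight W = 261; half = 130.5.
x-coordinate, sorted with cumulative weight:
  x=2 (Epsilon, w=4) cum 4
  x=2 (Beta, w=70) cum 74
  x=6 (Gamma, w=7) cum 81
  x=16 (Delta, w=100) cum 181  ← median
  x=16 (Alpha, w=80) cum 261
⇒ x* = 16
y-coordinate, sorted with cumulative weight:
  y=1 (Epsilon, w=4) cum 4
  y=1 (Alpha, w=80) cum 84
  y=8 (Beta, w=70) cum 154  ← median
  y=12 (Gamma, w=7) cum 161
  y=17 (Delta, w=100) cum 261
⇒ y* = 8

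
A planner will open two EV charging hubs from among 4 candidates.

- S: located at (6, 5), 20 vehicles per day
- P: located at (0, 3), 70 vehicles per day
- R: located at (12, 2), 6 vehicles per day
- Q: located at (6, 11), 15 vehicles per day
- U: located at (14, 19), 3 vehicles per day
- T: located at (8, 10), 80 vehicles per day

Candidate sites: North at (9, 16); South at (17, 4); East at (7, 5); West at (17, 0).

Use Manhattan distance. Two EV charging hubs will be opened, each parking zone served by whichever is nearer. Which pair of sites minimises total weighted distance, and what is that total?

{North, East}, total 1307

Evaluate every pair (each demand assigned to the nearer of the two):
  {North, East}: total = 1307
  {South, East}: total = 1331
  {East, West}: total = 1340
  {North, South}: total = 2246
  {North, West}: total = 2426
  {South, West}: total = 3066
Best pair: {North, East} with total 1307.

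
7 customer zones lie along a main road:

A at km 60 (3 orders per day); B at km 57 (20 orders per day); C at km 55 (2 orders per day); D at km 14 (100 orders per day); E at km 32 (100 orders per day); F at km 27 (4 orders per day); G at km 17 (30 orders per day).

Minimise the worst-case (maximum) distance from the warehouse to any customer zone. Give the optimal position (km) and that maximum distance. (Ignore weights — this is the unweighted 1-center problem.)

location 37, max distance 23

The 1-center on a line is the midpoint of the two extreme points: leftmost at 14, rightmost at 60.
Optimal location = (14 + 60)/2 = 37; maximum distance = (60 − 14)/2 = 23.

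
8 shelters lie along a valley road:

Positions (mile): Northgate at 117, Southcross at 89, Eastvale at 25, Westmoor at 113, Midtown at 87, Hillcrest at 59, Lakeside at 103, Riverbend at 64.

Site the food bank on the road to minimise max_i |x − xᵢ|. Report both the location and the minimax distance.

The 1-center on a line is the midpoint of the two extreme points: leftmost at 25, rightmost at 117.
Optimal location = (25 + 117)/2 = 71; maximum distance = (117 − 25)/2 = 46.

location 71, max distance 46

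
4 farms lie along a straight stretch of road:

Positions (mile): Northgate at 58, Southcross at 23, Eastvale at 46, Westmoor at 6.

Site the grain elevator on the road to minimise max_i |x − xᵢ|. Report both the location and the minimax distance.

The 1-center on a line is the midpoint of the two extreme points: leftmost at 6, rightmost at 58.
Optimal location = (6 + 58)/2 = 32; maximum distance = (58 − 6)/2 = 26.

location 32, max distance 26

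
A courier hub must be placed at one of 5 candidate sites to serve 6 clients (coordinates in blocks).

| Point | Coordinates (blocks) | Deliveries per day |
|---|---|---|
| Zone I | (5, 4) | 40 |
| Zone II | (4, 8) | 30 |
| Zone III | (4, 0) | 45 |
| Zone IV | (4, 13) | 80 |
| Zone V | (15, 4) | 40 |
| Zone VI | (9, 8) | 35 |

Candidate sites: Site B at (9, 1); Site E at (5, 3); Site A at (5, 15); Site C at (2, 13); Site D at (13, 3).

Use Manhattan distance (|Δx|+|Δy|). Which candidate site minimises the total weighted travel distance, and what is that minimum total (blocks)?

Site E, total 2035 blocks

Total weighted distance at each candidate:
  Site B (9, 1): total = 2875
  Site E (5, 3): total = 2035
  Site A (5, 15): total = 2865
  Site C (2, 13): total = 2825
  Site D (13, 3): total = 3275
Minimum is at Site E with total 2035 blocks.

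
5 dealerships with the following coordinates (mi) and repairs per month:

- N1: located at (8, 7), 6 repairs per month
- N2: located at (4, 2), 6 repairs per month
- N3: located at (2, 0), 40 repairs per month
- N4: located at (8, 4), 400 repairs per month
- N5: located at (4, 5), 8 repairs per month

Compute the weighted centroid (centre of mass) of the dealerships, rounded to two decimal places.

(7.36, 3.68)

The minimiser of Σwᵢ‖p−pᵢ‖² is the weighted centroid p* = (Σwᵢpᵢ)/(Σwᵢ).
Σwᵢ = 460.
Σwᵢxᵢ = 6·8 + 6·4 + 40·2 + 400·8 + 8·4 = 3384.
Σwᵢyᵢ = 6·7 + 6·2 + 40·0 + 400·4 + 8·5 = 1694.
x* = 3384/460 = 7.36, y* = 1694/460 = 3.68.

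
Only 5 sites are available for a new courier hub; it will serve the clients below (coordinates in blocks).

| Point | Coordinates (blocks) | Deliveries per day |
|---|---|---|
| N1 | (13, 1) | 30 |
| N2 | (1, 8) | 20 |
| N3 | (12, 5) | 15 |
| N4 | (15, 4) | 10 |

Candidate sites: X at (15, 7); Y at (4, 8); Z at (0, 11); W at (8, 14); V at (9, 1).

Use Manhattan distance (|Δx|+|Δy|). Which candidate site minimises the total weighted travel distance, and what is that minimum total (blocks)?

Total weighted distance at each candidate:
  X (15, 7): total = 645
  Y (4, 8): total = 855
  Z (0, 11): total = 1260
  W (8, 14): total = 1165
  V (9, 1): total = 615
Minimum is at V with total 615 blocks.

V, total 615 blocks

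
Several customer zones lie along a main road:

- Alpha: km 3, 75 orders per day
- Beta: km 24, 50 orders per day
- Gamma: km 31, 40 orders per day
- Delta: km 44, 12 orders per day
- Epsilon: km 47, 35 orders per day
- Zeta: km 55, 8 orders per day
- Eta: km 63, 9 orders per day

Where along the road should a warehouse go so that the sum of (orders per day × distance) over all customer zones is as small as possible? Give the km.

x = 24

For a sum of weighted absolute distances on a line, the optimum is the weighted median (not the mean). Total weight W = 229; half-weight = 114.5.
Sort by position and accumulate weight:
  km 3 (Alpha, w=75) → cum 75
  km 24 (Beta, w=50) → cum 125  ≥ 114.5 → median here
  km 31 (Gamma, w=40) → cum 165
  km 44 (Delta, w=12) → cum 177
  km 47 (Epsilon, w=35) → cum 212
  km 55 (Zeta, w=8) → cum 220
  km 63 (Eta, w=9) → cum 229
Optimal location: km 24.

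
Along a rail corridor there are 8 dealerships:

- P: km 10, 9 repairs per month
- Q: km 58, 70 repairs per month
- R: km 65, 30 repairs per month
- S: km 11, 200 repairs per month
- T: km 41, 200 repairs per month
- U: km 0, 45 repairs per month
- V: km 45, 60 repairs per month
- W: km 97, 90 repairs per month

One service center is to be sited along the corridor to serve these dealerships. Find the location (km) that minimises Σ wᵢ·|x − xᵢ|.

For a sum of weighted absolute distances on a line, the optimum is the weighted median (not the mean). Total weight W = 704; half-weight = 352.
Sort by position and accumulate weight:
  km 0 (U, w=45) → cum 45
  km 10 (P, w=9) → cum 54
  km 11 (S, w=200) → cum 254
  km 41 (T, w=200) → cum 454  ≥ 352 → median here
  km 45 (V, w=60) → cum 514
  km 58 (Q, w=70) → cum 584
  km 65 (R, w=30) → cum 614
  km 97 (W, w=90) → cum 704
Optimal location: km 41.

x = 41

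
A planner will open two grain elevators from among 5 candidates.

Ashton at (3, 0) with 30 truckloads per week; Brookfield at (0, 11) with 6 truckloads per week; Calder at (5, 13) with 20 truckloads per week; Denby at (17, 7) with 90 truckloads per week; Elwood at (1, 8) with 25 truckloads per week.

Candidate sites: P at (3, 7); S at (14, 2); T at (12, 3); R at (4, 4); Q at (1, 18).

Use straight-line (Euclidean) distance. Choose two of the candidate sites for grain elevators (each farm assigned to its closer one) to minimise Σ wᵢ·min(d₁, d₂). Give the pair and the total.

{P, S}, total 947.2

Evaluate every pair (each demand assigned to the nearer of the two):
  {P, S}: total = 947.2
  {P, T}: total = 998.7
  {S, R}: total = 1003.0
  {T, R}: total = 1054.5
  {S, Q}: total = 1280.7
  {T, Q}: total = 1281.4
  {S, T}: total = 1442.1
  {P, R}: total = 1536.8
  {R, Q}: total = 1619.9
  {P, Q}: total = 1682.4
Best pair: {P, S} with total 947.2.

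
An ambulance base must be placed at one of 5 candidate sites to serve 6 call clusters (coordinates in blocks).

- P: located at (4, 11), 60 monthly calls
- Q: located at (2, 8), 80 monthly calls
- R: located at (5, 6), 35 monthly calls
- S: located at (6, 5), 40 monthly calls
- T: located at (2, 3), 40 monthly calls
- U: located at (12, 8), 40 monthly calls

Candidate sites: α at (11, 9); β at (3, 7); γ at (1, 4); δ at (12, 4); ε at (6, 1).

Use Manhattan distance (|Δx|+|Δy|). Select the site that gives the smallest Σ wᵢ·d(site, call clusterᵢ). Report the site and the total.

β, total 1365 blocks

Total weighted distance at each candidate:
  α (11, 9): total = 2695
  β (3, 7): total = 1365
  γ (1, 4): total = 2130
  δ (12, 4): total = 3215
  ε (6, 1): total = 2730
Minimum is at β with total 1365 blocks.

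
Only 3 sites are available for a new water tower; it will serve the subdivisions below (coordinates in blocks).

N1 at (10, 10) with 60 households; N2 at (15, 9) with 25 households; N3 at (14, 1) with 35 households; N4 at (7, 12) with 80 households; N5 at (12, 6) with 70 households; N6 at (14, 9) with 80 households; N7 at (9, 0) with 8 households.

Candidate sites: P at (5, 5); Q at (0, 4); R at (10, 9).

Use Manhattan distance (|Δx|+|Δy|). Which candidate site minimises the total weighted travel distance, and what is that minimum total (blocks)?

Total weighted distance at each candidate:
  P (5, 5): total = 3797
  Q (0, 4): total = 5859
  R (10, 9): total = 1835
Minimum is at R with total 1835 blocks.

R, total 1835 blocks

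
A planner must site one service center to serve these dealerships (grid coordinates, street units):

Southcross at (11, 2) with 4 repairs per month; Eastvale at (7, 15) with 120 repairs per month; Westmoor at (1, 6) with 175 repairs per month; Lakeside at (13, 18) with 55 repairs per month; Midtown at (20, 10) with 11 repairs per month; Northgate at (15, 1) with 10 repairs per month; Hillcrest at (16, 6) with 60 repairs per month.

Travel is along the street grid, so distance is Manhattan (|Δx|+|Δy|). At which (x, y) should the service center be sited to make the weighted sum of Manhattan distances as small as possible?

Manhattan distance separates: Σwᵢ(|x−xᵢ|+|y−yᵢ|) = Σwᵢ|x−xᵢ| + Σwᵢ|y−yᵢ|, so x and y are optimised independently as 1-D weighted medians.
Total weight W = 435; half = 217.5.
x-coordinate, sorted with cumulative weight:
  x=1 (Westmoor, w=175) cum 175
  x=7 (Eastvale, w=120) cum 295  ← median
  x=11 (Southcross, w=4) cum 299
  x=13 (Lakeside, w=55) cum 354
  x=15 (Northgate, w=10) cum 364
  x=16 (Hillcrest, w=60) cum 424
  x=20 (Midtown, w=11) cum 435
⇒ x* = 7
y-coordinate, sorted with cumulative weight:
  y=1 (Northgate, w=10) cum 10
  y=2 (Southcross, w=4) cum 14
  y=6 (Westmoor, w=175) cum 189
  y=6 (Hillcrest, w=60) cum 249  ← median
  y=10 (Midtown, w=11) cum 260
  y=15 (Eastvale, w=120) cum 380
  y=18 (Lakeside, w=55) cum 435
⇒ y* = 6

(7, 6)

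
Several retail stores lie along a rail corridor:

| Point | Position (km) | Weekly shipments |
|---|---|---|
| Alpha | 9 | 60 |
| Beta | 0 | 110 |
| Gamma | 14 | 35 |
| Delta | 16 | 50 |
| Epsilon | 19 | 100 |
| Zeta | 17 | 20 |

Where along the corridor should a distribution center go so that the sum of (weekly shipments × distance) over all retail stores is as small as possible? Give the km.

For a sum of weighted absolute distances on a line, the optimum is the weighted median (not the mean). Total weight W = 375; half-weight = 187.5.
Sort by position and accumulate weight:
  km 0 (Beta, w=110) → cum 110
  km 9 (Alpha, w=60) → cum 170
  km 14 (Gamma, w=35) → cum 205  ≥ 187.5 → median here
  km 16 (Delta, w=50) → cum 255
  km 17 (Zeta, w=20) → cum 275
  km 19 (Epsilon, w=100) → cum 375
Optimal location: km 14.

x = 14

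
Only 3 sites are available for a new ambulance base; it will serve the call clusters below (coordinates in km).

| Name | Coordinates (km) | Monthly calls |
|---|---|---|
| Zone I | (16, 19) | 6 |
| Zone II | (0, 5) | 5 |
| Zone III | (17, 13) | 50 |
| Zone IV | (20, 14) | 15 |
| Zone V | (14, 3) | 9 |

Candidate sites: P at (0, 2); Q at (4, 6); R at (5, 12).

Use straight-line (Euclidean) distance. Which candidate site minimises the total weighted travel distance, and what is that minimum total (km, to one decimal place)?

Total weighted distance at each candidate:
  P (0, 2): total = 1643.7
  Q (4, 6): total = 1227.3
  R (5, 12): total = 1064.9
Minimum is at R with total 1064.9 km.

R, total 1064.9 km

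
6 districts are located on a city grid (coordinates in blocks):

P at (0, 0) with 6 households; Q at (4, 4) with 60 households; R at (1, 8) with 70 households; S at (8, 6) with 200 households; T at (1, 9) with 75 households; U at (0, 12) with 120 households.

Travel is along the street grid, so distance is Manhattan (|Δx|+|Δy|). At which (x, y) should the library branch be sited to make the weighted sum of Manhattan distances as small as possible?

Manhattan distance separates: Σwᵢ(|x−xᵢ|+|y−yᵢ|) = Σwᵢ|x−xᵢ| + Σwᵢ|y−yᵢ|, so x and y are optimised independently as 1-D weighted medians.
Total weight W = 531; half = 265.5.
x-coordinate, sorted with cumulative weight:
  x=0 (P, w=6) cum 6
  x=0 (U, w=120) cum 126
  x=1 (R, w=70) cum 196
  x=1 (T, w=75) cum 271  ← median
  x=4 (Q, w=60) cum 331
  x=8 (S, w=200) cum 531
⇒ x* = 1
y-coordinate, sorted with cumulative weight:
  y=0 (P, w=6) cum 6
  y=4 (Q, w=60) cum 66
  y=6 (S, w=200) cum 266  ← median
  y=8 (R, w=70) cum 336
  y=9 (T, w=75) cum 411
  y=12 (U, w=120) cum 531
⇒ y* = 6

(1, 6)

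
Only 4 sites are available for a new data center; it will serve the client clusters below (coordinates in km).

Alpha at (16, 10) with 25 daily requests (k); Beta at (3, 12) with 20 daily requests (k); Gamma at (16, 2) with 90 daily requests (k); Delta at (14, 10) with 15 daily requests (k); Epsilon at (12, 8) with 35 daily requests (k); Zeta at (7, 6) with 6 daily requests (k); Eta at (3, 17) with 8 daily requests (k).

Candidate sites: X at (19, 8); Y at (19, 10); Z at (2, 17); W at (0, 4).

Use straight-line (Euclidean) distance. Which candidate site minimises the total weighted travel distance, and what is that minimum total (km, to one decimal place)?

Total weighted distance at each candidate:
  X (19, 8): total = 1569.4
  Y (19, 10): total = 1711.9
  Z (2, 17): total = 3099.7
  W (0, 4): total = 2870.9
Minimum is at X with total 1569.4 km.

X, total 1569.4 km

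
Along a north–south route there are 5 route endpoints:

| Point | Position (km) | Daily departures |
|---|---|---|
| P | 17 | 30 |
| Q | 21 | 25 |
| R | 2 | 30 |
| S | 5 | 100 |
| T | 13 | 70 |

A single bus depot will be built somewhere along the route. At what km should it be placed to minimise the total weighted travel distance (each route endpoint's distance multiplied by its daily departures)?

For a sum of weighted absolute distances on a line, the optimum is the weighted median (not the mean). Total weight W = 255; half-weight = 127.5.
Sort by position and accumulate weight:
  km 2 (R, w=30) → cum 30
  km 5 (S, w=100) → cum 130  ≥ 127.5 → median here
  km 13 (T, w=70) → cum 200
  km 17 (P, w=30) → cum 230
  km 21 (Q, w=25) → cum 255
Optimal location: km 5.

x = 5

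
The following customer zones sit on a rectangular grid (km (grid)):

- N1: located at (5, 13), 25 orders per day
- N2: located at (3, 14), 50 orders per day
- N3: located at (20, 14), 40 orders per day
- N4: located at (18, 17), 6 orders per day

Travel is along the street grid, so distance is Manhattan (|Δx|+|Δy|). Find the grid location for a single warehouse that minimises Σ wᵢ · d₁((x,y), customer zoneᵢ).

Manhattan distance separates: Σwᵢ(|x−xᵢ|+|y−yᵢ|) = Σwᵢ|x−xᵢ| + Σwᵢ|y−yᵢ|, so x and y are optimised independently as 1-D weighted medians.
Total weight W = 121; half = 60.5.
x-coordinate, sorted with cumulative weight:
  x=3 (N2, w=50) cum 50
  x=5 (N1, w=25) cum 75  ← median
  x=18 (N4, w=6) cum 81
  x=20 (N3, w=40) cum 121
⇒ x* = 5
y-coordinate, sorted with cumulative weight:
  y=13 (N1, w=25) cum 25
  y=14 (N2, w=50) cum 75  ← median
  y=14 (N3, w=40) cum 115
  y=17 (N4, w=6) cum 121
⇒ y* = 14

(5, 14)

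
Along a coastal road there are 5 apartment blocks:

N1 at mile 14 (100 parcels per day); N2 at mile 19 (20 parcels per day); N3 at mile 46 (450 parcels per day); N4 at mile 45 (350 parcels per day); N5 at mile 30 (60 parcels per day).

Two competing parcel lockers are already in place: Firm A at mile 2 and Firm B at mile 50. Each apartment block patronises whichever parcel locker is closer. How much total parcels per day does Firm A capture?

120

The indifferent point is the midpoint (2+50)/2 = 26; apartment blocks left of it (closer to Firm A at 2) go to Firm A, those right go to Firm B.
  N1 at 14 (w=100) → Firm A
  N2 at 19 (w=20) → Firm A
  N5 at 30 (w=60) → Firm B
  N4 at 45 (w=350) → Firm B
  N3 at 46 (w=450) → Firm B
Firm A captures 120; Firm B captures 860.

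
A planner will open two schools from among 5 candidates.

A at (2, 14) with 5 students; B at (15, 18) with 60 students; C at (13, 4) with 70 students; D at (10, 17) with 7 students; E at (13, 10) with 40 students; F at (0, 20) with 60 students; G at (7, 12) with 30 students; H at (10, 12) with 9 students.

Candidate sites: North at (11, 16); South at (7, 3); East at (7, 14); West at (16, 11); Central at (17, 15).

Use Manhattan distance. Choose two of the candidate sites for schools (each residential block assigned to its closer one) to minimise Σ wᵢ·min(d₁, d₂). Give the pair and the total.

Evaluate every pair (each demand assigned to the nearer of the two):
  {East, West}: total = 2292
  {North, South}: total = 2424
  {North, West}: total = 2474
  {South, East}: total = 2562
  {North, East}: total = 2584
  {East, Central}: total = 2662
  {North, Central}: total = 2854
  {South, Central}: total = 2973
  {West, Central}: total = 2986
  {South, West}: total = 3067
Best pair: {East, West} with total 2292.

{East, West}, total 2292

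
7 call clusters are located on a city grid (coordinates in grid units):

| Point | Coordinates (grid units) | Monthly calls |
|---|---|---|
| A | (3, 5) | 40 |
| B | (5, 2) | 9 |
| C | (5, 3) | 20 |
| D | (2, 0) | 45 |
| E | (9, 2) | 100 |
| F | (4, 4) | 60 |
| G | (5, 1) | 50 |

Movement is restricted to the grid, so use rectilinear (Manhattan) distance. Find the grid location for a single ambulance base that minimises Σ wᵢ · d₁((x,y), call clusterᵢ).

(5, 2)

Manhattan distance separates: Σwᵢ(|x−xᵢ|+|y−yᵢ|) = Σwᵢ|x−xᵢ| + Σwᵢ|y−yᵢ|, so x and y are optimised independently as 1-D weighted medians.
Total weight W = 324; half = 162.
x-coordinate, sorted with cumulative weight:
  x=2 (D, w=45) cum 45
  x=3 (A, w=40) cum 85
  x=4 (F, w=60) cum 145
  x=5 (B, w=9) cum 154
  x=5 (C, w=20) cum 174  ← median
  x=5 (G, w=50) cum 224
  x=9 (E, w=100) cum 324
⇒ x* = 5
y-coordinate, sorted with cumulative weight:
  y=0 (D, w=45) cum 45
  y=1 (G, w=50) cum 95
  y=2 (B, w=9) cum 104
  y=2 (E, w=100) cum 204  ← median
  y=3 (C, w=20) cum 224
  y=4 (F, w=60) cum 284
  y=5 (A, w=40) cum 324
⇒ y* = 2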